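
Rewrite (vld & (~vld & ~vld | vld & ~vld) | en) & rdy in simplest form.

(vld & (~vld & ~vld | vld & ~vld) | en) & rdy
= (vld & ~vld | en) & rdy   (distribution)
= en & rdy   (complement / identity)

en & rdy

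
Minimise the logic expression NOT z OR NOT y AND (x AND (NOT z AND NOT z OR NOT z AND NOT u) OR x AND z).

NOT z OR NOT y AND (x AND (NOT z AND NOT z OR NOT z AND NOT u) OR x AND z)
= NOT z OR NOT y AND (x AND (NOT z OR NOT u) AND NOT z OR x AND z)   [distribution]
= NOT z OR NOT y AND (x AND NOT z OR x AND z)   [absorption]
= NOT z OR NOT y AND x   [distribution]

NOT z OR NOT y AND x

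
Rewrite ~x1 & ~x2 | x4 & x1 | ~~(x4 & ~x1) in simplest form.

~x1 & ~x2 | x4

~x1 & ~x2 | x4 & x1 | ~~(x4 & ~x1)
= ~x1 & ~x2 | x4 & x1 | x4 & ~x1
= ~x1 & ~x2 | x4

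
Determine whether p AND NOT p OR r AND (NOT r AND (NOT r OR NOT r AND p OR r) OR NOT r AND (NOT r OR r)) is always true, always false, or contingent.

p AND NOT p OR r AND (NOT r AND (NOT r OR NOT r AND p OR r) OR NOT r AND (NOT r OR r))
= r AND (NOT r AND (NOT r OR NOT r AND p OR r) OR NOT r AND (NOT r OR r))   (complement / identity)
= r AND (NOT r AND (NOT r OR r) OR NOT r AND (NOT r OR r))   (absorption)
= r AND NOT r AND (NOT r OR r)   (idempotence)
= r AND NOT r   (complement / identity)
= FALSE   (complement)

always false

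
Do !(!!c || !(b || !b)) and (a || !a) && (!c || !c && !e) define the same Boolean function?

E1: !(!!c || !(b || !b))
    = !c && (b || !b)   — De Morgan
    = !c   — complement / identity
E2: (a || !a) && (!c || !c && !e)
    = (a || !a) && !c   — absorption
    = !c   — complement / identity
Both reduce to !c, so they are equivalent.

Yes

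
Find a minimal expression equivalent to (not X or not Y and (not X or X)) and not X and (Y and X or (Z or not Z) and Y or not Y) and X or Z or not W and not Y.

Z or not W and not Y

(not X or not Y and (not X or X)) and not X and (Y and X or (Z or not Z) and Y or not Y) and X or Z or not W and not Y
= (not X or not Y) and not X and (Y and X or (Z or not Z) and Y or not Y) and X or Z or not W and not Y   — complement / identity
= (not X or not Y) and not X and (Y and X or Y or not Y) and X or Z or not W and not Y   — complement / identity
= (not X or not Y) and not X and (Y or not Y) and X or Z or not W and not Y   — absorption
= not X and (Y or not Y) and X or Z or not W and not Y   — absorption
= not X and X or Z or not W and not Y   — complement / identity
= Z or not W and not Y   — complement / identity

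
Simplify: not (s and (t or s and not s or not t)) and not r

not (s and (t or s and not s or not t)) and not r
= not (s and (t or not t)) and not r   — complement / identity
= not s and not r   — complement / identity

not s and not r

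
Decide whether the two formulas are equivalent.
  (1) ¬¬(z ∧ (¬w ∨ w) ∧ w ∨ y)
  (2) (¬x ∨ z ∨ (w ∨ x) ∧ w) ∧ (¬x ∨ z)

No

E1: ¬¬(z ∧ (¬w ∨ w) ∧ w ∨ y)
    = ¬¬(z ∧ w ∨ y)   (complement / identity)
    = z ∧ w ∨ y   (double negation)
E2: (¬x ∨ z ∨ (w ∨ x) ∧ w) ∧ (¬x ∨ z)
    = (¬x ∨ z ∨ w) ∧ (¬x ∨ z)   (absorption)
    = ¬x ∨ z   (absorption)
These differ: at w=0, x=0, y=0, z=0, E1 = 0 but E2 = 1.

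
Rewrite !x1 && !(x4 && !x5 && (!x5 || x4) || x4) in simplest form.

!x1 && !x4

!x1 && !(x4 && !x5 && (!x5 || x4) || x4)
= !x1 && !(x4 && !x5 || x4)   [absorption]
= !x1 && !x4   [absorption]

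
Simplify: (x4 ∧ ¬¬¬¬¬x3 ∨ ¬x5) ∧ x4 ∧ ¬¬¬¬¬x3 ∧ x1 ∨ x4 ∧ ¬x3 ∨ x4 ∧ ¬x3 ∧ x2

x4 ∧ ¬x3

(x4 ∧ ¬¬¬¬¬x3 ∨ ¬x5) ∧ x4 ∧ ¬¬¬¬¬x3 ∧ x1 ∨ x4 ∧ ¬x3 ∨ x4 ∧ ¬x3 ∧ x2
= x4 ∧ ¬¬¬¬¬x3 ∧ x1 ∨ x4 ∧ ¬x3 ∨ x4 ∧ ¬x3 ∧ x2   (absorption)
= x4 ∧ ¬¬¬x3 ∧ x1 ∨ x4 ∧ ¬x3 ∨ x4 ∧ ¬x3 ∧ x2   (double negation)
= x4 ∧ ¬x3 ∧ x1 ∨ x4 ∧ ¬x3 ∨ x4 ∧ ¬x3 ∧ x2   (double negation)
= x4 ∧ ¬x3 ∧ x1 ∨ x4 ∧ ¬x3   (absorption)
= x4 ∧ ¬x3   (absorption)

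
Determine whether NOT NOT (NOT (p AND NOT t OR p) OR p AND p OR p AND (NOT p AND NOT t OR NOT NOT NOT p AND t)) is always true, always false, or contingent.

always true

NOT NOT (NOT (p AND NOT t OR p) OR p AND p OR p AND (NOT p AND NOT t OR NOT NOT NOT p AND t))
= NOT NOT (NOT (p AND NOT t OR p) OR p AND p OR p AND (NOT p AND NOT t OR NOT p AND t))   — double negation
= NOT (p AND NOT t OR p) OR p AND p OR p AND (NOT p AND NOT t OR NOT p AND t)   — double negation
= NOT p OR p AND p OR p AND (NOT p AND NOT t OR NOT p AND t)   — absorption
= NOT p OR p AND p OR p AND NOT p   — distribution
= NOT p OR p   — distribution
= TRUE   — complement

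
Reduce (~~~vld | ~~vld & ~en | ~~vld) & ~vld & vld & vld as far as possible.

(~~~vld | ~~vld & ~en | ~~vld) & ~vld & vld & vld
= (~~~vld | ~~vld) & ~vld & vld & vld
= (~vld | ~~vld) & ~vld & vld & vld
= (~vld | ~~vld) & ~vld & vld
= (~vld | vld) & ~vld & vld
= ~vld & vld
= 0

0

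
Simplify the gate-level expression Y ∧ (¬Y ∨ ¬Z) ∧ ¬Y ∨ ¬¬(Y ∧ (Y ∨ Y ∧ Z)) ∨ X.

Y ∧ (¬Y ∨ ¬Z) ∧ ¬Y ∨ ¬¬(Y ∧ (Y ∨ Y ∧ Z)) ∨ X
= Y ∧ (¬Y ∨ ¬Z) ∧ ¬Y ∨ Y ∧ (Y ∨ Y ∧ Z) ∨ X   (double negation)
= Y ∧ (¬Y ∨ ¬Z) ∧ ¬Y ∨ Y ∧ Y ∨ X   (absorption)
= Y ∧ ¬Y ∨ Y ∧ Y ∨ X   (absorption)
= Y ∨ X   (distribution)

Y ∨ X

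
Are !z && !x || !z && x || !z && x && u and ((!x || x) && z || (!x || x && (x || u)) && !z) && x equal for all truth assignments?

No

E1: !z && !x || !z && x || !z && x && u
    = !z && !x || !z && x   — absorption
    = !z   — distribution
E2: ((!x || x) && z || (!x || x && (x || u)) && !z) && x
    = ((!x || x) && z || (!x || x) && !z) && x   — absorption
    = (!x || x) && x   — distribution
    = x   — complement / identity
These differ: at u=1, x=0, z=0, E1 = 1 but E2 = 0.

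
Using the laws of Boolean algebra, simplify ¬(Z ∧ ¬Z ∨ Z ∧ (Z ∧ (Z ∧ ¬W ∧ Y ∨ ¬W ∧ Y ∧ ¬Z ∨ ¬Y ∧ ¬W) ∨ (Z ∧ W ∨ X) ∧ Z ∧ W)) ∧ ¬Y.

¬Z ∧ ¬Y

¬(Z ∧ ¬Z ∨ Z ∧ (Z ∧ (Z ∧ ¬W ∧ Y ∨ ¬W ∧ Y ∧ ¬Z ∨ ¬Y ∧ ¬W) ∨ (Z ∧ W ∨ X) ∧ Z ∧ W)) ∧ ¬Y
= ¬(Z ∧ ¬Z ∨ Z ∧ (Z ∧ (¬W ∧ Y ∨ ¬Y ∧ ¬W) ∨ (Z ∧ W ∨ X) ∧ Z ∧ W)) ∧ ¬Y   [distribution]
= ¬(Z ∧ ¬Z ∨ Z ∧ (Z ∧ ¬W ∨ (Z ∧ W ∨ X) ∧ Z ∧ W)) ∧ ¬Y   [distribution]
= ¬(Z ∧ ¬Z ∨ Z ∧ (Z ∧ ¬W ∨ Z ∧ W)) ∧ ¬Y   [absorption]
= ¬(Z ∧ ¬Z ∨ Z ∧ Z) ∧ ¬Y   [distribution]
= ¬Z ∧ ¬Y   [distribution]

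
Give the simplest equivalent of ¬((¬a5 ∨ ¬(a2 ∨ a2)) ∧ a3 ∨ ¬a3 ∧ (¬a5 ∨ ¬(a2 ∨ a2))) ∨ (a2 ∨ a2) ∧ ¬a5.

¬((¬a5 ∨ ¬(a2 ∨ a2)) ∧ a3 ∨ ¬a3 ∧ (¬a5 ∨ ¬(a2 ∨ a2))) ∨ (a2 ∨ a2) ∧ ¬a5
= ¬(¬a5 ∨ ¬(a2 ∨ a2)) ∨ (a2 ∨ a2) ∧ ¬a5   (distribution)
= a5 ∧ (a2 ∨ a2) ∨ (a2 ∨ a2) ∧ ¬a5   (De Morgan)
= a2 ∨ a2   (distribution)
= a2   (idempotence)

a2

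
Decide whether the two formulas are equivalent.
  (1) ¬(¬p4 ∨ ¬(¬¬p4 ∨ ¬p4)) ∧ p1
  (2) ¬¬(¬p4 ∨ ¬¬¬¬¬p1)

No

E1: ¬(¬p4 ∨ ¬(¬¬p4 ∨ ¬p4)) ∧ p1
    = ¬(¬p4 ∨ ¬p4 ∧ p4) ∧ p1   — De Morgan
    = ¬¬p4 ∧ p1   — complement / identity
    = p4 ∧ p1   — double negation
E2: ¬¬(¬p4 ∨ ¬¬¬¬¬p1)
    = ¬¬(¬p4 ∨ ¬¬¬p1)   — double negation
    = ¬p4 ∨ ¬¬¬p1   — double negation
    = ¬p4 ∨ ¬p1   — double negation
These differ: at p1=0, p4=0, E1 = 0 but E2 = 1.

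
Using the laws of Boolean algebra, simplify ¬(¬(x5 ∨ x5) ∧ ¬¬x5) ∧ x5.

x5

¬(¬(x5 ∨ x5) ∧ ¬¬x5) ∧ x5
= (x5 ∨ x5 ∨ ¬x5) ∧ x5   (De Morgan)
= (x5 ∨ ¬x5) ∧ x5   (idempotence)
= x5   (complement / identity)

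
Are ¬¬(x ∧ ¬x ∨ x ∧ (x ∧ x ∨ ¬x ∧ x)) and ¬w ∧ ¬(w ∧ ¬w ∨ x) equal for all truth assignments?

No

E1: ¬¬(x ∧ ¬x ∨ x ∧ (x ∧ x ∨ ¬x ∧ x))
    = ¬¬(x ∧ ¬x ∨ x ∧ x)   [distribution]
    = ¬¬x   [distribution]
    = x   [double negation]
E2: ¬w ∧ ¬(w ∧ ¬w ∨ x)
    = ¬w ∧ ¬x   [complement / identity]
These differ: at w=0, x=1, E1 = 1 but E2 = 0.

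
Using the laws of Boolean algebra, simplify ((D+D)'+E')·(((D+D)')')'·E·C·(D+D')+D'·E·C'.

((D+D)'+E')·(((D+D)')')'·E·C·(D+D')+D'·E·C'
= ((D+D)'+E')·(D+D)'·E·C·(D+D')+D'·E·C'   (double negation)
= ((D+D)'+E')·(D+D)'·E·C+D'·E·C'   (complement / identity)
= (D+D)'·E·C+D'·E·C'   (absorption)
= D'·E·C+D'·E·C'   (idempotence)
= D'·E   (distribution)

D'·E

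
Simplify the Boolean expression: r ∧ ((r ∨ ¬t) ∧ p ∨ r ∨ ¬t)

r

r ∧ ((r ∨ ¬t) ∧ p ∨ r ∨ ¬t)
= r ∧ (r ∨ ¬t)   (absorption)
= r   (absorption)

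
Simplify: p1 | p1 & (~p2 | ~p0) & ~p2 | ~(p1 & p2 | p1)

1

p1 | p1 & (~p2 | ~p0) & ~p2 | ~(p1 & p2 | p1)
= p1 | p1 & ~p2 | ~(p1 & p2 | p1)   [absorption]
= p1 | p1 & ~p2 | ~p1   [absorption]
= p1 | ~p1   [absorption]
= 1   [complement]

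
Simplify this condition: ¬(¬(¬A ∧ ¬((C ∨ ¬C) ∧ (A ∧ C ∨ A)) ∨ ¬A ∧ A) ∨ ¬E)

¬A ∧ E

¬(¬(¬A ∧ ¬((C ∨ ¬C) ∧ (A ∧ C ∨ A)) ∨ ¬A ∧ A) ∨ ¬E)
= ¬(¬(¬A ∧ ¬((C ∨ ¬C) ∧ A) ∨ ¬A ∧ A) ∨ ¬E)   — absorption
= ¬(¬(¬A ∧ ¬A ∨ ¬A ∧ A) ∨ ¬E)   — complement / identity
= ¬(¬¬A ∨ ¬E)   — distribution
= ¬A ∧ E   — De Morgan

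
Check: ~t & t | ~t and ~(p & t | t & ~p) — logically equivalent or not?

E1: ~t & t | ~t
    = ~t   — complement / identity
E2: ~(p & t | t & ~p)
    = ~t   — distribution
Both reduce to ~t, so they are equivalent.

Yes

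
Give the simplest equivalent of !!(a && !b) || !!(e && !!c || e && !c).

a && !b || e

!!(a && !b) || !!(e && !!c || e && !c)
= a && !b || !!(e && !!c || e && !c)   — double negation
= a && !b || !!(e && c || e && !c)   — double negation
= a && !b || e && c || e && !c   — double negation
= a && !b || e   — distribution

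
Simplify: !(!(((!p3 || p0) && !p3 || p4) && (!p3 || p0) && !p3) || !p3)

false

!(!(((!p3 || p0) && !p3 || p4) && (!p3 || p0) && !p3) || !p3)
= !(!((!p3 || p0) && !p3) || !p3)
= (!p3 || p0) && !p3 && p3
= !p3 && p3
= false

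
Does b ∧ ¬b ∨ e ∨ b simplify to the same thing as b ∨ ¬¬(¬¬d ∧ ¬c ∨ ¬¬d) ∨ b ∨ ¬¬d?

No

E1: b ∧ ¬b ∨ e ∨ b
    = e ∨ b   — complement / identity
E2: b ∨ ¬¬(¬¬d ∧ ¬c ∨ ¬¬d) ∨ b ∨ ¬¬d
    = b ∨ ¬¬¬¬d ∨ b ∨ ¬¬d   — absorption
    = b ∨ ¬¬d ∨ b ∨ ¬¬d   — double negation
    = b ∨ ¬¬d   — idempotence
    = b ∨ d   — double negation
These differ: at b=0, c=1, d=0, e=1, E1 = 1 but E2 = 0.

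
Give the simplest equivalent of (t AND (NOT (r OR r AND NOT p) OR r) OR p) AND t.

(t AND (NOT (r OR r AND NOT p) OR r) OR p) AND t
= (t AND (NOT r OR r) OR p) AND t
= (t OR p) AND t
= t

t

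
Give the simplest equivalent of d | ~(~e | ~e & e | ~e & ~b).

d | ~(~e | ~e & e | ~e & ~b)
= d | ~(~e | ~e & ~b)   (complement / identity)
= d | ~~e   (absorption)
= d | e   (double negation)

d | e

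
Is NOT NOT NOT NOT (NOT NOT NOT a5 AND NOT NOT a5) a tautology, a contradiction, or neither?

NOT NOT NOT NOT (NOT NOT NOT a5 AND NOT NOT a5)
= NOT NOT NOT (NOT NOT a5 OR NOT a5)   — De Morgan
= NOT (NOT NOT a5 OR NOT a5)   — double negation
= NOT a5 AND a5   — De Morgan
= FALSE   — complement

contradiction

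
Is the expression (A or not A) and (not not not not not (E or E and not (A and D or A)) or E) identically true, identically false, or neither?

identically true

(A or not A) and (not not not not not (E or E and not (A and D or A)) or E)
= (A or not A) and (not not not (E or E and not (A and D or A)) or E)   [double negation]
= (A or not A) and (not not not (E or E and not A) or E)   [absorption]
= not not not (E or E and not A) or E   [complement / identity]
= not (E or E and not A) or E   [double negation]
= not E or E   [absorption]
= True   [complement]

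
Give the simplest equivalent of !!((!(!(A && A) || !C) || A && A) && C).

A && C

!!((!(!(A && A) || !C) || A && A) && C)
= !!((A && A && C || A && A) && C)   [De Morgan]
= !!((A && C || A && A) && C)   [idempotence]
= (A && C || A && A) && C   [double negation]
= (A && C || A) && C   [idempotence]
= A && C   [absorption]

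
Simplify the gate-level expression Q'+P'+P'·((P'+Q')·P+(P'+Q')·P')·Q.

Q'+P'+P'·((P'+Q')·P+(P'+Q')·P')·Q
= Q'+P'+P'·(P'+Q')·Q   (distribution)
= Q'+P'+P'·Q   (absorption)
= Q'+P'   (absorption)

Q'+P'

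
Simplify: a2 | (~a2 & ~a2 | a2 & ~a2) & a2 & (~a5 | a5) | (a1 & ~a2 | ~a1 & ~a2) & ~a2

1

a2 | (~a2 & ~a2 | a2 & ~a2) & a2 & (~a5 | a5) | (a1 & ~a2 | ~a1 & ~a2) & ~a2
= a2 | (~a2 & ~a2 | a2 & ~a2) & a2 & (~a5 | a5) | ~a2 & ~a2   — distribution
= a2 | (~a2 & ~a2 | a2 & ~a2) & a2 | ~a2 & ~a2   — complement / identity
= a2 | ~a2 & a2 | ~a2 & ~a2   — distribution
= a2 | ~a2   — distribution
= 1   — complement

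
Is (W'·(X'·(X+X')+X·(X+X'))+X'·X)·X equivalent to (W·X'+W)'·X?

Yes

E1: (W'·(X'·(X+X')+X·(X+X'))+X'·X)·X
    = W'·(X'·(X+X')+X·(X+X'))·X   (complement / identity)
    = W'·(X+X')·X   (distribution)
    = W'·X   (complement / identity)
E2: (W·X'+W)'·X
    = W'·X   (absorption)
Both reduce to W'·X, so they are equivalent.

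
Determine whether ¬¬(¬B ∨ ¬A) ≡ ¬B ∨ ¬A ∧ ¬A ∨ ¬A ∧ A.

E1: ¬¬(¬B ∨ ¬A)
    = ¬B ∨ ¬A   — double negation
E2: ¬B ∨ ¬A ∧ ¬A ∨ ¬A ∧ A
    = ¬B ∨ ¬A   — distribution
Both reduce to ¬B ∨ ¬A, so they are equivalent.

Yes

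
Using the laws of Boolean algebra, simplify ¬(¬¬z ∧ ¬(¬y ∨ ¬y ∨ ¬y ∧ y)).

¬z ∨ ¬y

¬(¬¬z ∧ ¬(¬y ∨ ¬y ∨ ¬y ∧ y))
= ¬z ∨ ¬y ∨ ¬y ∨ ¬y ∧ y   [De Morgan]
= ¬z ∨ ¬y ∨ ¬y   [complement / identity]
= ¬z ∨ ¬y   [idempotence]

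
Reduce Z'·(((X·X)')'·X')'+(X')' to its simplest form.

Z'+X

Z'·(((X·X)')'·X')'+(X')'
= Z'·((X·X)'+X)+(X')'   — De Morgan
= Z'·((X·X)'+X)+X   — double negation
= Z'·(X'+X)+X   — idempotence
= Z'+X   — complement / identity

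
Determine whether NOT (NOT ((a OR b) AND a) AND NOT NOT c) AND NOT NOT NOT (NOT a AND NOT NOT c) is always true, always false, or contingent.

NOT (NOT ((a OR b) AND a) AND NOT NOT c) AND NOT NOT NOT (NOT a AND NOT NOT c)
= NOT (NOT a AND NOT NOT c) AND NOT NOT NOT (NOT a AND NOT NOT c)
= NOT (NOT a AND NOT NOT c) AND NOT (NOT a AND NOT NOT c)
= NOT (NOT a AND NOT NOT c)
= a OR NOT c
This depends on a, c, so it is not a constant.

contingent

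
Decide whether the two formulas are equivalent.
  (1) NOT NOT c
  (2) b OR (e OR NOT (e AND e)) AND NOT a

E1: NOT NOT c
    = c   [double negation]
E2: b OR (e OR NOT (e AND e)) AND NOT a
    = b OR (e OR NOT e) AND NOT a   [idempotence]
    = b OR NOT a   [complement / identity]
These differ: at a=1, b=1, c=0, e=0, E1 = 0 but E2 = 1.

No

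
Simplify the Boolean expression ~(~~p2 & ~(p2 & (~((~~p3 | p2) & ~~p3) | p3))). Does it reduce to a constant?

~(~~p2 & ~(p2 & (~((~~p3 | p2) & ~~p3) | p3)))
= ~(~~p2 & ~(p2 & (~~~p3 | p3)))   — absorption
= ~p2 | p2 & (~~~p3 | p3)   — De Morgan
= ~p2 | p2 & (~p3 | p3)   — double negation
= ~p2 | p2   — complement / identity
= 1   — complement

1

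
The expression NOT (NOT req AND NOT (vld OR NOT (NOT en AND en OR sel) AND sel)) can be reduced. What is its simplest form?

req OR vld

NOT (NOT req AND NOT (vld OR NOT (NOT en AND en OR sel) AND sel))
= NOT (NOT req AND NOT (vld OR NOT sel AND sel))
= NOT (NOT req AND NOT vld)
= req OR vld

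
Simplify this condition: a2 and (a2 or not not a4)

a2 and (a2 or not not a4)
= a2 and (a2 or a4)   [double negation]
= a2   [absorption]

a2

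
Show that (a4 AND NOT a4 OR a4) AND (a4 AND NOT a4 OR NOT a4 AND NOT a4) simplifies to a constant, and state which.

(a4 AND NOT a4 OR a4) AND (a4 AND NOT a4 OR NOT a4 AND NOT a4)
= a4 AND (a4 AND NOT a4 OR NOT a4 AND NOT a4)   [complement / identity]
= a4 AND NOT a4   [distribution]
= FALSE   [complement]

FALSE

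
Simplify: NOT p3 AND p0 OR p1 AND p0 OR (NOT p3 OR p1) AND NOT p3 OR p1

NOT p3 AND p0 OR p1 AND p0 OR (NOT p3 OR p1) AND NOT p3 OR p1
= NOT p3 AND p0 OR p1 AND p0 OR NOT p3 OR p1   [absorption]
= (NOT p3 OR p1) AND p0 OR NOT p3 OR p1   [distribution]
= NOT p3 OR p1   [absorption]

NOT p3 OR p1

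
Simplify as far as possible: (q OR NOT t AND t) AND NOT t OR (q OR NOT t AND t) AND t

(q OR NOT t AND t) AND NOT t OR (q OR NOT t AND t) AND t
= q OR NOT t AND t   [distribution]
= q   [complement / identity]

q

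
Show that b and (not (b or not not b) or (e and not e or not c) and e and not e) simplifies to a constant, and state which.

False

b and (not (b or not not b) or (e and not e or not c) and e and not e)
= b and (not (b or b) or (e and not e or not c) and e and not e)
= b and (not (b or b) or e and not e)
= b and (not b or e and not e)
= b and not b
= False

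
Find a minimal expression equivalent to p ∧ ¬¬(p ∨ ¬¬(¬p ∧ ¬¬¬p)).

p

p ∧ ¬¬(p ∨ ¬¬(¬p ∧ ¬¬¬p))
= p ∧ ¬¬(p ∨ ¬¬(¬p ∧ ¬p))   — double negation
= p ∧ ¬¬(p ∨ ¬¬¬p)   — idempotence
= p ∧ ¬¬(p ∨ ¬p)   — double negation
= p ∧ (p ∨ ¬p)   — double negation
= p   — complement / identity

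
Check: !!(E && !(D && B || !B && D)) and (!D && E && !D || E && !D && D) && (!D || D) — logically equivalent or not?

Yes

E1: !!(E && !(D && B || !B && D))
    = !!(E && !D)
    = E && !D
E2: (!D && E && !D || E && !D && D) && (!D || D)
    = !D && E && !D || E && !D && D
    = E && !D
Both reduce to E && !D, so they are equivalent.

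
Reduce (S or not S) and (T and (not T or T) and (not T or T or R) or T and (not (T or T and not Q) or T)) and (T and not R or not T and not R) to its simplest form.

(S or not S) and (T and (not T or T) and (not T or T or R) or T and (not (T or T and not Q) or T)) and (T and not R or not T and not R)
= (T and (not T or T) and (not T or T or R) or T and (not (T or T and not Q) or T)) and (T and not R or not T and not R)   — complement / identity
= (T and (not T or T) and (not T or T or R) or T and (not T or T)) and (T and not R or not T and not R)   — absorption
= (T and (not T or T) and (not T or T or R) or T and (not T or T)) and not R   — distribution
= (T and (not T or T) or T and (not T or T)) and not R   — absorption
= T and (not T or T) and not R   — idempotence
= T and not R   — complement / identity

T and not R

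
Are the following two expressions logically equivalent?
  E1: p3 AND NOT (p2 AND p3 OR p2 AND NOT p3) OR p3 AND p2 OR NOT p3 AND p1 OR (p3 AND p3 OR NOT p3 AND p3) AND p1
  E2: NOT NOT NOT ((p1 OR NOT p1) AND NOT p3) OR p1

E1: p3 AND NOT (p2 AND p3 OR p2 AND NOT p3) OR p3 AND p2 OR NOT p3 AND p1 OR (p3 AND p3 OR NOT p3 AND p3) AND p1
    = p3 AND NOT p2 OR p3 AND p2 OR NOT p3 AND p1 OR (p3 AND p3 OR NOT p3 AND p3) AND p1   (distribution)
    = p3 AND NOT p2 OR p3 AND p2 OR NOT p3 AND p1 OR p3 AND p1   (distribution)
    = p3 AND NOT p2 OR p3 AND p2 OR p1   (distribution)
    = p3 OR p1   (distribution)
E2: NOT NOT NOT ((p1 OR NOT p1) AND NOT p3) OR p1
    = NOT NOT NOT NOT p3 OR p1   (complement / identity)
    = NOT NOT p3 OR p1   (double negation)
    = p3 OR p1   (double negation)
Both reduce to p3 OR p1, so they are equivalent.

Yes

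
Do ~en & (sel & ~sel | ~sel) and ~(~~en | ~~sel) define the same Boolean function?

Yes

E1: ~en & (sel & ~sel | ~sel)
    = ~en & ~sel   (complement / identity)
E2: ~(~~en | ~~sel)
    = ~en & ~sel   (De Morgan)
Both reduce to ~en & ~sel, so they are equivalent.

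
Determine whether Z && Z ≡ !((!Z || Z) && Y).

E1: Z && Z
    = Z   — idempotence
E2: !((!Z || Z) && Y)
    = !Y   — complement / identity
These differ: at Y=0, Z=0, E1 = 0 but E2 = 1.

No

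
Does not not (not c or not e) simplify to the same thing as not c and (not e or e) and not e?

E1: not not (not c or not e)
    = not c or not e   [double negation]
E2: not c and (not e or e) and not e
    = not c and not e   [complement / identity]
These differ: at c=1, e=0, E1 = 1 but E2 = 0.

No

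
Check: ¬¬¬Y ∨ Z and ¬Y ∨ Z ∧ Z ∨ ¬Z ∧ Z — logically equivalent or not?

E1: ¬¬¬Y ∨ Z
    = ¬Y ∨ Z
E2: ¬Y ∨ Z ∧ Z ∨ ¬Z ∧ Z
    = ¬Y ∨ Z
Both reduce to ¬Y ∨ Z, so they are equivalent.

Yes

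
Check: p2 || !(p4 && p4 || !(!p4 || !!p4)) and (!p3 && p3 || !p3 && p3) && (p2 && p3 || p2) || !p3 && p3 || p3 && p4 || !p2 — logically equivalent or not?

E1: p2 || !(p4 && p4 || !(!p4 || !!p4))
    = p2 || !(p4 && p4 || p4 && !p4)   — De Morgan
    = p2 || !p4   — distribution
E2: (!p3 && p3 || !p3 && p3) && (p2 && p3 || p2) || !p3 && p3 || p3 && p4 || !p2
    = (!p3 && p3 || !p3 && p3) && p2 || !p3 && p3 || p3 && p4 || !p2   — absorption
    = !p3 && p3 && p2 || !p3 && p3 || p3 && p4 || !p2   — idempotence
    = !p3 && p3 || p3 && p4 || !p2   — absorption
    = p3 && p4 || !p2   — complement / identity
These differ: at p2=0, p3=0, p4=1, E1 = 0 but E2 = 1.

No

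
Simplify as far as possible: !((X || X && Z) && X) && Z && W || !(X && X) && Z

!((X || X && Z) && X) && Z && W || !(X && X) && Z
= !(X && X) && Z && W || !(X && X) && Z   (absorption)
= !(X && X) && Z   (absorption)
= !X && Z   (idempotence)

!X && Z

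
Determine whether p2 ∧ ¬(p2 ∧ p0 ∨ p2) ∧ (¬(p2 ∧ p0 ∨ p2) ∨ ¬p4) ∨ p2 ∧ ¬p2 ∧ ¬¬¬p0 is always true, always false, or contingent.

p2 ∧ ¬(p2 ∧ p0 ∨ p2) ∧ (¬(p2 ∧ p0 ∨ p2) ∨ ¬p4) ∨ p2 ∧ ¬p2 ∧ ¬¬¬p0
= p2 ∧ ¬(p2 ∧ p0 ∨ p2) ∨ p2 ∧ ¬p2 ∧ ¬¬¬p0   — absorption
= p2 ∧ ¬p2 ∨ p2 ∧ ¬p2 ∧ ¬¬¬p0   — absorption
= p2 ∧ ¬p2 ∨ p2 ∧ ¬p2 ∧ ¬p0   — double negation
= p2 ∧ ¬p2   — absorption
= False   — complement

always false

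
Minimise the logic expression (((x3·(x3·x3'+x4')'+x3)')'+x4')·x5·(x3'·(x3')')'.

(x3+x4')·x5

(((x3·(x3·x3'+x4')'+x3)')'+x4')·x5·(x3'·(x3')')'
= (((x3·(x3·x3'+x4')'+x3)')'+x4')·x5·(x3+x3')   — De Morgan
= (((x3·(x3·x3'+x4')'+x3)')'+x4')·x5   — complement / identity
= (((x3·(x4')'+x3)')'+x4')·x5   — complement / identity
= (x3·(x4')'+x3+x4')·x5   — double negation
= (x3·x4+x3+x4')·x5   — double negation
= (x3+x4')·x5   — absorption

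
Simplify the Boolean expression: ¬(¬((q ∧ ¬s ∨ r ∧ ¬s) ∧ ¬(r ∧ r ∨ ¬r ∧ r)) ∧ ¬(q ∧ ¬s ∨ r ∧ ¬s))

¬(¬((q ∧ ¬s ∨ r ∧ ¬s) ∧ ¬(r ∧ r ∨ ¬r ∧ r)) ∧ ¬(q ∧ ¬s ∨ r ∧ ¬s))
= (q ∧ ¬s ∨ r ∧ ¬s) ∧ ¬(r ∧ r ∨ ¬r ∧ r) ∨ q ∧ ¬s ∨ r ∧ ¬s
= (q ∧ ¬s ∨ r ∧ ¬s) ∧ ¬r ∨ q ∧ ¬s ∨ r ∧ ¬s
= q ∧ ¬s ∨ r ∧ ¬s
= ¬s ∧ (q ∨ r)

¬s ∧ (q ∨ r)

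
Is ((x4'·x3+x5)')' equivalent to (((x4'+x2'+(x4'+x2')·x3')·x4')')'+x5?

E1: ((x4'·x3+x5)')'
    = x4'·x3+x5   [double negation]
E2: (((x4'+x2'+(x4'+x2')·x3')·x4')')'+x5
    = (((x4'+x2')·x4')')'+x5   [absorption]
    = (x4'+x2')·x4'+x5   [double negation]
    = x4'+x5   [absorption]
These differ: at x2=0, x3=0, x4=0, x5=0, E1 = 0 but E2 = 1.

No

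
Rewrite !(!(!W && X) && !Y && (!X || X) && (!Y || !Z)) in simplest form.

!W && X || Y

!(!(!W && X) && !Y && (!X || X) && (!Y || !Z))
= !(!(!W && X) && !Y && (!Y || !Z))   [complement / identity]
= !(!(!W && X) && !Y)   [absorption]
= !W && X || Y   [De Morgan]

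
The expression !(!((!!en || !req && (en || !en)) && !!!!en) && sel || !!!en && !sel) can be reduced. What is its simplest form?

!(!((!!en || !req && (en || !en)) && !!!!en) && sel || !!!en && !sel)
= !(!((!!en || !req) && !!!!en) && sel || !!!en && !sel)   (complement / identity)
= !(!((!!en || !req) && !!en) && sel || !!!en && !sel)   (double negation)
= !(!!!en && sel || !!!en && !sel)   (absorption)
= !!!!en   (distribution)
= !!en   (double negation)
= en   (double negation)

en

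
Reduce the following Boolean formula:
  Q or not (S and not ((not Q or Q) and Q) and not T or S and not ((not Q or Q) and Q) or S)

Q or not S

Q or not (S and not ((not Q or Q) and Q) and not T or S and not ((not Q or Q) and Q) or S)
= Q or not (S and not ((not Q or Q) and Q) or S)   — absorption
= Q or not (S and not Q or S)   — complement / identity
= Q or not S   — absorption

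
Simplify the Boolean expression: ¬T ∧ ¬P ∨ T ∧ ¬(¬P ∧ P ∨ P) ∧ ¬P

¬T ∧ ¬P ∨ T ∧ ¬(¬P ∧ P ∨ P) ∧ ¬P
= ¬T ∧ ¬P ∨ T ∧ ¬P ∧ ¬P   [complement / identity]
= ¬T ∧ ¬P ∨ T ∧ ¬P   [idempotence]
= ¬P   [distribution]

¬P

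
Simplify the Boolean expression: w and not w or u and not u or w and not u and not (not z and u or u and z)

w and not w or u and not u or w and not u and not (not z and u or u and z)
= w and not w or w and not u and not (not z and u or u and z)
= w and not w or w and not u and not u
= w and not w or w and not u
= w and not u

w and not u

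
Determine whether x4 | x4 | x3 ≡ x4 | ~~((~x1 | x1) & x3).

Yes

E1: x4 | x4 | x3
    = x4 | x3   — idempotence
E2: x4 | ~~((~x1 | x1) & x3)
    = x4 | (~x1 | x1) & x3   — double negation
    = x4 | x3   — complement / identity
Both reduce to x4 | x3, so they are equivalent.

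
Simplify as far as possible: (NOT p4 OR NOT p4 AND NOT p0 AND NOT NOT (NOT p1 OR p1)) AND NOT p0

(NOT p4 OR NOT p4 AND NOT p0 AND NOT NOT (NOT p1 OR p1)) AND NOT p0
= (NOT p4 OR NOT p4 AND NOT p0 AND (NOT p1 OR p1)) AND NOT p0   — double negation
= (NOT p4 OR NOT p4 AND NOT p0) AND NOT p0   — complement / identity
= NOT p4 AND NOT p0   — absorption

NOT p4 AND NOT p0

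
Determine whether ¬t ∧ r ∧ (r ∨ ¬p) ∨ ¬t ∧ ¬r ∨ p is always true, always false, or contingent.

contingent

¬t ∧ r ∧ (r ∨ ¬p) ∨ ¬t ∧ ¬r ∨ p
= ¬t ∧ r ∨ ¬t ∧ ¬r ∨ p   — absorption
= ¬t ∨ p   — distribution
This depends on p, t, so it is not a constant.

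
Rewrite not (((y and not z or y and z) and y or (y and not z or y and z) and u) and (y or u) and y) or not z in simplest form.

not (((y and not z or y and z) and y or (y and not z or y and z) and u) and (y or u) and y) or not z
= not ((y or u) and (y and not z or y and z) and (y or u) and y) or not z
= not ((y or u) and y and (y or u) and y) or not z
= not ((y or u) and y) or not z
= not y or not z

not y or not z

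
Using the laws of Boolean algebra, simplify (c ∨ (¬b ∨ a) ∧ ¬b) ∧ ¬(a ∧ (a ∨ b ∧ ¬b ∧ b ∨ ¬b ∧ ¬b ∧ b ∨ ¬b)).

(c ∨ (¬b ∨ a) ∧ ¬b) ∧ ¬(a ∧ (a ∨ b ∧ ¬b ∧ b ∨ ¬b ∧ ¬b ∧ b ∨ ¬b))
= (c ∨ (¬b ∨ a) ∧ ¬b) ∧ ¬(a ∧ (a ∨ ¬b ∧ b ∨ ¬b))   — distribution
= (c ∨ (¬b ∨ a) ∧ ¬b) ∧ ¬(a ∧ (a ∨ ¬b))   — complement / identity
= (c ∨ ¬b) ∧ ¬(a ∧ (a ∨ ¬b))   — absorption
= (c ∨ ¬b) ∧ ¬a   — absorption

(c ∨ ¬b) ∧ ¬a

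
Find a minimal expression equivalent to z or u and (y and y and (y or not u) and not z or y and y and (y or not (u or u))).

z or u and y

z or u and (y and y and (y or not u) and not z or y and y and (y or not (u or u)))
= z or u and (y and y and (y or not u) and not z or y and y and (y or not u))   — idempotence
= z or u and y and y and (y or not u)   — absorption
= z or u and y and y   — absorption
= z or u and y   — idempotence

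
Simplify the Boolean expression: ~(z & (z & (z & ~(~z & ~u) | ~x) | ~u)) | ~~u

~(z & (z & (z & ~(~z & ~u) | ~x) | ~u)) | ~~u
= ~(z & (z & (z & (z | u) | ~x) | ~u)) | ~~u   — De Morgan
= ~(z & (z & (z & (z | u) | ~x) | ~u)) | u   — double negation
= ~(z & (z & (z | ~x) | ~u)) | u   — absorption
= ~(z & (z | ~u)) | u   — absorption
= ~z | u   — absorption

~z | u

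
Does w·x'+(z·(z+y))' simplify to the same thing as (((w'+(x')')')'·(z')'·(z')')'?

Yes

E1: w·x'+(z·(z+y))'
    = w·x'+z'   — absorption
E2: (((w'+(x')')')'·(z')'·(z')')'
    = (((w'+(x')')')'·(z')')'   — idempotence
    = ((w·x')'·(z')')'   — De Morgan
    = w·x'+z'   — De Morgan
Both reduce to w·x'+z', so they are equivalent.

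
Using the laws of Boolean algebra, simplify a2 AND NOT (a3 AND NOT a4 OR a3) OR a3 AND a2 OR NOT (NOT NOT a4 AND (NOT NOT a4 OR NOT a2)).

a2 OR NOT a4

a2 AND NOT (a3 AND NOT a4 OR a3) OR a3 AND a2 OR NOT (NOT NOT a4 AND (NOT NOT a4 OR NOT a2))
= a2 AND NOT (a3 AND NOT a4 OR a3) OR a3 AND a2 OR NOT NOT NOT a4   [absorption]
= a2 AND NOT a3 OR a3 AND a2 OR NOT NOT NOT a4   [absorption]
= a2 OR NOT NOT NOT a4   [distribution]
= a2 OR NOT a4   [double negation]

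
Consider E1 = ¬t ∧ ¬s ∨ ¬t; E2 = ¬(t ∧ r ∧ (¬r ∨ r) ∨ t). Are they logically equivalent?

E1: ¬t ∧ ¬s ∨ ¬t
    = ¬t
E2: ¬(t ∧ r ∧ (¬r ∨ r) ∨ t)
    = ¬(t ∧ r ∨ t)
    = ¬t
Both reduce to ¬t, so they are equivalent.

Yes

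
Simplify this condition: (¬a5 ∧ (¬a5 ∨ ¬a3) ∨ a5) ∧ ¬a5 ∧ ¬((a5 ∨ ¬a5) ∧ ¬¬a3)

¬a5 ∧ ¬a3

(¬a5 ∧ (¬a5 ∨ ¬a3) ∨ a5) ∧ ¬a5 ∧ ¬((a5 ∨ ¬a5) ∧ ¬¬a3)
= (¬a5 ∧ (¬a5 ∨ ¬a3) ∨ a5) ∧ ¬a5 ∧ ¬¬¬a3
= (¬a5 ∧ (¬a5 ∨ ¬a3) ∨ a5) ∧ ¬a5 ∧ ¬a3
= (¬a5 ∨ a5) ∧ ¬a5 ∧ ¬a3
= ¬a5 ∧ ¬a3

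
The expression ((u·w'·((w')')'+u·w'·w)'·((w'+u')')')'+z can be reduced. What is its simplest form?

((u·w'·((w')')'+u·w'·w)'·((w'+u')')')'+z
= u·w'·((w')')'+u·w'·w+(w'+u')'+z
= u·w'·w'+u·w'·w+(w'+u')'+z
= u·w'+(w'+u')'+z
= u·w'+w·u+z
= u+z

u+z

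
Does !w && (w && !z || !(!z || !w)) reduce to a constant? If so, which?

!w && (w && !z || !(!z || !w))
= !w && (w && !z || z && w)
= !w && w
= false

yes, False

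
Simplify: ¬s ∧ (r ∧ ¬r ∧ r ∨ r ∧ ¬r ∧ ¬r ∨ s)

¬s ∧ (r ∧ ¬r ∧ r ∨ r ∧ ¬r ∧ ¬r ∨ s)
= ¬s ∧ (r ∧ ¬r ∨ s)
= ¬s ∧ s
= False

False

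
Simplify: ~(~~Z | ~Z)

0

~(~~Z | ~Z)
= ~Z & Z
= 0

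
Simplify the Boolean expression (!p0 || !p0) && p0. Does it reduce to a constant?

false

(!p0 || !p0) && p0
= !p0 && p0
= false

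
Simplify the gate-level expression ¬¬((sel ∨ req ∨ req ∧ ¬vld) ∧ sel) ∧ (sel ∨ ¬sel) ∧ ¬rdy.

sel ∧ ¬rdy

¬¬((sel ∨ req ∨ req ∧ ¬vld) ∧ sel) ∧ (sel ∨ ¬sel) ∧ ¬rdy
= (sel ∨ req ∨ req ∧ ¬vld) ∧ sel ∧ (sel ∨ ¬sel) ∧ ¬rdy   — double negation
= (sel ∨ req) ∧ sel ∧ (sel ∨ ¬sel) ∧ ¬rdy   — absorption
= sel ∧ (sel ∨ ¬sel) ∧ ¬rdy   — absorption
= sel ∧ ¬rdy   — complement / identity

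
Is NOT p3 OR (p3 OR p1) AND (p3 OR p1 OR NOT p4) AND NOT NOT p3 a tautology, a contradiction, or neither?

NOT p3 OR (p3 OR p1) AND (p3 OR p1 OR NOT p4) AND NOT NOT p3
= NOT p3 OR (p3 OR p1) AND (p3 OR p1 OR NOT p4) AND p3   — double negation
= NOT p3 OR (p3 OR p1) AND p3   — absorption
= NOT p3 OR p3   — absorption
= TRUE   — complement

tautology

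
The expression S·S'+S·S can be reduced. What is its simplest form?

S·S'+S·S
= S·(S'+S)   — distribution
= S   — complement / identity

S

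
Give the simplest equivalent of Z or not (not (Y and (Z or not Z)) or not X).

Z or not (not (Y and (Z or not Z)) or not X)
= Z or not (not Y or not X)   (complement / identity)
= Z or Y and X   (De Morgan)

Z or Y and X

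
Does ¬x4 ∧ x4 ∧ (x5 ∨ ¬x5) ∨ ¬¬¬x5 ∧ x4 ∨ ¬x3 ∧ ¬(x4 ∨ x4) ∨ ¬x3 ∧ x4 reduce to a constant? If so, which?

no

¬x4 ∧ x4 ∧ (x5 ∨ ¬x5) ∨ ¬¬¬x5 ∧ x4 ∨ ¬x3 ∧ ¬(x4 ∨ x4) ∨ ¬x3 ∧ x4
= ¬x4 ∧ x4 ∨ ¬¬¬x5 ∧ x4 ∨ ¬x3 ∧ ¬(x4 ∨ x4) ∨ ¬x3 ∧ x4   (complement / identity)
= ¬¬¬x5 ∧ x4 ∨ ¬x3 ∧ ¬(x4 ∨ x4) ∨ ¬x3 ∧ x4   (complement / identity)
= ¬¬¬x5 ∧ x4 ∨ ¬x3 ∧ ¬x4 ∨ ¬x3 ∧ x4   (idempotence)
= ¬x5 ∧ x4 ∨ ¬x3 ∧ ¬x4 ∨ ¬x3 ∧ x4   (double negation)
= ¬x5 ∧ x4 ∨ ¬x3   (distribution)
This depends on x3, x4, x5, so it is not a constant.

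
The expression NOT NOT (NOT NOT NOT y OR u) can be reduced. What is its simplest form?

NOT NOT (NOT NOT NOT y OR u)
= NOT NOT NOT y OR u   [double negation]
= NOT y OR u   [double negation]

NOT y OR u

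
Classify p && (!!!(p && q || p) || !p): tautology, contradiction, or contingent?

contradiction

p && (!!!(p && q || p) || !p)
= p && (!(p && q || p) || !p)   — double negation
= p && (!p || !p)   — absorption
= p && !p   — idempotence
= false   — complement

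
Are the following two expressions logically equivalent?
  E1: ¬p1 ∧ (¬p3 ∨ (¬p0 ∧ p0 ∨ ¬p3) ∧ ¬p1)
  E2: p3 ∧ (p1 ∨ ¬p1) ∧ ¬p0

No

E1: ¬p1 ∧ (¬p3 ∨ (¬p0 ∧ p0 ∨ ¬p3) ∧ ¬p1)
    = ¬p1 ∧ (¬p3 ∨ ¬p3 ∧ ¬p1)   (complement / identity)
    = ¬p1 ∧ ¬p3   (absorption)
E2: p3 ∧ (p1 ∨ ¬p1) ∧ ¬p0
    = p3 ∧ ¬p0   (complement / identity)
These differ: at p0=0, p1=0, p3=0, E1 = 1 but E2 = 0.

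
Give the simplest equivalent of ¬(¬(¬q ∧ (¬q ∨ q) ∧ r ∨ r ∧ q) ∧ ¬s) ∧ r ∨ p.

r ∨ p

¬(¬(¬q ∧ (¬q ∨ q) ∧ r ∨ r ∧ q) ∧ ¬s) ∧ r ∨ p
= ¬(¬(¬q ∧ r ∨ r ∧ q) ∧ ¬s) ∧ r ∨ p   [complement / identity]
= ¬(¬r ∧ ¬s) ∧ r ∨ p   [distribution]
= (r ∨ s) ∧ r ∨ p   [De Morgan]
= r ∨ p   [absorption]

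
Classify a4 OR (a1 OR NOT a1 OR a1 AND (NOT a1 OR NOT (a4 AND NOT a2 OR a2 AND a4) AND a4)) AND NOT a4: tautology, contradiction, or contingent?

a4 OR (a1 OR NOT a1 OR a1 AND (NOT a1 OR NOT (a4 AND NOT a2 OR a2 AND a4) AND a4)) AND NOT a4
= a4 OR (a1 OR NOT a1 OR a1 AND (NOT a1 OR NOT a4 AND a4)) AND NOT a4
= a4 OR (a1 OR NOT a1 OR a1 AND NOT a1) AND NOT a4
= a4 OR (a1 OR NOT a1) AND NOT a4
= a4 OR NOT a4
= TRUE

tautology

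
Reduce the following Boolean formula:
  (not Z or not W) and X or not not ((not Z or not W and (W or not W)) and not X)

not Z or not W

(not Z or not W) and X or not not ((not Z or not W and (W or not W)) and not X)
= (not Z or not W) and X or not not ((not Z or not W) and not X)   (complement / identity)
= (not Z or not W) and X or (not Z or not W) and not X   (double negation)
= not Z or not W   (distribution)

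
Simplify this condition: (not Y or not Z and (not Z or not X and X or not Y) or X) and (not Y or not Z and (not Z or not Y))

not Y or not Z

(not Y or not Z and (not Z or not X and X or not Y) or X) and (not Y or not Z and (not Z or not Y))
= (not Y or not Z and (not Z or not Y) or X) and (not Y or not Z and (not Z or not Y))   — complement / identity
= not Y or not Z and (not Z or not Y)   — absorption
= not Y or not Z   — absorption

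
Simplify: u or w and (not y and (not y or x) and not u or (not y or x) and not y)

u or w and not y

u or w and (not y and (not y or x) and not u or (not y or x) and not y)
= u or w and not y and ((not y or x) and not u or not y or x)   — distribution
= u or w and not y and (not y or x)   — absorption
= u or w and not y   — absorption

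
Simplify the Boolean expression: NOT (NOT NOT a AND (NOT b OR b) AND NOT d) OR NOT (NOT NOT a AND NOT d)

NOT a OR d

NOT (NOT NOT a AND (NOT b OR b) AND NOT d) OR NOT (NOT NOT a AND NOT d)
= NOT (NOT NOT a AND NOT d) OR NOT (NOT NOT a AND NOT d)   [complement / identity]
= NOT (NOT NOT a AND NOT d)   [idempotence]
= NOT a OR d   [De Morgan]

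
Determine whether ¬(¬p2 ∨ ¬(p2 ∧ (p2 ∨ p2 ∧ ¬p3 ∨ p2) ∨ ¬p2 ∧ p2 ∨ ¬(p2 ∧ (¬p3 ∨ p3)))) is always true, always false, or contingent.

contingent

¬(¬p2 ∨ ¬(p2 ∧ (p2 ∨ p2 ∧ ¬p3 ∨ p2) ∨ ¬p2 ∧ p2 ∨ ¬(p2 ∧ (¬p3 ∨ p3))))
= ¬(¬p2 ∨ ¬(p2 ∧ (p2 ∨ p2 ∧ ¬p3 ∨ p2) ∨ ¬p2 ∧ p2 ∨ ¬p2))   [complement / identity]
= p2 ∧ (p2 ∧ (p2 ∨ p2 ∧ ¬p3 ∨ p2) ∨ ¬p2 ∧ p2 ∨ ¬p2)   [De Morgan]
= p2 ∧ (p2 ∧ (p2 ∨ p2) ∨ ¬p2 ∧ p2 ∨ ¬p2)   [absorption]
= p2 ∧ (p2 ∧ p2 ∨ ¬p2 ∧ p2 ∨ ¬p2)   [idempotence]
= p2 ∧ (p2 ∨ ¬p2)   [distribution]
= p2   [complement / identity]
This depends on p2, so it is not a constant.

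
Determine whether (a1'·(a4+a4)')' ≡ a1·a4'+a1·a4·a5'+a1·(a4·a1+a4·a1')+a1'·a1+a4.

E1: (a1'·(a4+a4)')'
    = a1+a4+a4   (De Morgan)
    = a1+a4   (idempotence)
E2: a1·a4'+a1·a4·a5'+a1·(a4·a1+a4·a1')+a1'·a1+a4
    = a1·a4'+a1·a4·a5'+a1·(a4·a1+a4·a1')+a4   (complement / identity)
    = a1·a4'+a1·a4·a5'+a1·a4+a4   (distribution)
    = a1·a4'+a1·a4+a4   (absorption)
    = a1+a4   (distribution)
Both reduce to a1+a4, so they are equivalent.

Yes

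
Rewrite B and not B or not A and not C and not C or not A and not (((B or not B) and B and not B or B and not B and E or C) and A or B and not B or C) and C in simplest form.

B and not B or not A and not C and not C or not A and not (((B or not B) and B and not B or B and not B and E or C) and A or B and not B or C) and C
= B and not B or not A and not C and not C or not A and not ((B and not B or B and not B and E or C) and A or B and not B or C) and C   [complement / identity]
= B and not B or not A and not C and not C or not A and not ((B and not B or C) and A or B and not B or C) and C   [absorption]
= B and not B or not A and not C and not C or not A and not (B and not B or C) and C   [absorption]
= not A and not C and not C or not A and not (B and not B or C) and C   [complement / identity]
= not A and not C and not C or not A and not C and C   [complement / identity]
= not A and not C   [distribution]

not A and not C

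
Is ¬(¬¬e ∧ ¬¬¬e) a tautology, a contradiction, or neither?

¬(¬¬e ∧ ¬¬¬e)
= ¬(¬¬e ∧ ¬e)   (double negation)
= ¬e ∨ e   (De Morgan)
= True   (complement)

tautology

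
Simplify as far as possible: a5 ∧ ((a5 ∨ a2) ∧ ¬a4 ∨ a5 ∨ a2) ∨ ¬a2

a5 ∧ ((a5 ∨ a2) ∧ ¬a4 ∨ a5 ∨ a2) ∨ ¬a2
= a5 ∧ (a5 ∨ a2) ∨ ¬a2
= a5 ∨ ¬a2

a5 ∨ ¬a2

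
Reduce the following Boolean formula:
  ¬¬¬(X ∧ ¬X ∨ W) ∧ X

¬¬¬(X ∧ ¬X ∨ W) ∧ X
= ¬¬¬W ∧ X
= ¬W ∧ X

¬W ∧ X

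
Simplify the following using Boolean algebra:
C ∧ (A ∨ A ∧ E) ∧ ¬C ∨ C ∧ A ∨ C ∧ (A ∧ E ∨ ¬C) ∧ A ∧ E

C ∧ A

C ∧ (A ∨ A ∧ E) ∧ ¬C ∨ C ∧ A ∨ C ∧ (A ∧ E ∨ ¬C) ∧ A ∧ E
= C ∧ (A ∨ A ∧ E) ∧ ¬C ∨ C ∧ A ∨ C ∧ A ∧ E
= C ∧ (A ∨ A ∧ E) ∧ ¬C ∨ C ∧ (A ∨ A ∧ E)
= C ∧ (A ∨ A ∧ E)
= C ∧ A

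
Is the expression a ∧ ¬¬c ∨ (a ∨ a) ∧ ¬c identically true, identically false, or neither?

a ∧ ¬¬c ∨ (a ∨ a) ∧ ¬c
= a ∧ ¬¬c ∨ a ∧ ¬c   (idempotence)
= a ∧ c ∨ a ∧ ¬c   (double negation)
= a   (distribution)
This depends on a, so it is not a constant.

neither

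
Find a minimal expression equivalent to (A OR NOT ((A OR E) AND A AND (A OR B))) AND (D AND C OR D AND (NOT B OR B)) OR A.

D OR A

(A OR NOT ((A OR E) AND A AND (A OR B))) AND (D AND C OR D AND (NOT B OR B)) OR A
= (A OR NOT ((A OR E) AND A AND (A OR B))) AND (D AND C OR D) OR A
= (A OR NOT (A AND (A OR B))) AND (D AND C OR D) OR A
= (A OR NOT A) AND (D AND C OR D) OR A
= D AND C OR D OR A
= D OR A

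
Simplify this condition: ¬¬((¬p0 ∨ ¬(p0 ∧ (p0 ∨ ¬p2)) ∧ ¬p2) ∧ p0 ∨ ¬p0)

¬p0

¬¬((¬p0 ∨ ¬(p0 ∧ (p0 ∨ ¬p2)) ∧ ¬p2) ∧ p0 ∨ ¬p0)
= ¬¬((¬p0 ∨ ¬p0 ∧ ¬p2) ∧ p0 ∨ ¬p0)   [absorption]
= ¬¬(¬p0 ∧ p0 ∨ ¬p0)   [absorption]
= ¬¬¬p0   [complement / identity]
= ¬p0   [double negation]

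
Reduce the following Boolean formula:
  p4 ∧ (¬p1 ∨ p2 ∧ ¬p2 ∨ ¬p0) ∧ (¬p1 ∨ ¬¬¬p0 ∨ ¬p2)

p4 ∧ (¬p1 ∨ ¬p0)

p4 ∧ (¬p1 ∨ p2 ∧ ¬p2 ∨ ¬p0) ∧ (¬p1 ∨ ¬¬¬p0 ∨ ¬p2)
= p4 ∧ (¬p1 ∨ p2 ∧ ¬p2 ∨ ¬p0) ∧ (¬p1 ∨ ¬p0 ∨ ¬p2)
= p4 ∧ (¬p1 ∨ ¬p0) ∧ (¬p1 ∨ ¬p0 ∨ ¬p2)
= p4 ∧ (¬p1 ∨ ¬p0)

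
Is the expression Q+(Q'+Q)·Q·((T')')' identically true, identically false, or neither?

Q+(Q'+Q)·Q·((T')')'
= Q+Q·((T')')'   [complement / identity]
= Q+Q·T'   [double negation]
= Q   [absorption]
This depends on Q, so it is not a constant.

neither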